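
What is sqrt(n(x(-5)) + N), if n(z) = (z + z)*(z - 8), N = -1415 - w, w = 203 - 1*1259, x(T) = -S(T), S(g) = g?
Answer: I*sqrt(389) ≈ 19.723*I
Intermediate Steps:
x(T) = -T
w = -1056 (w = 203 - 1259 = -1056)
N = -359 (N = -1415 - 1*(-1056) = -1415 + 1056 = -359)
n(z) = 2*z*(-8 + z) (n(z) = (2*z)*(-8 + z) = 2*z*(-8 + z))
sqrt(n(x(-5)) + N) = sqrt(2*(-1*(-5))*(-8 - 1*(-5)) - 359) = sqrt(2*5*(-8 + 5) - 359) = sqrt(2*5*(-3) - 359) = sqrt(-30 - 359) = sqrt(-389) = I*sqrt(389)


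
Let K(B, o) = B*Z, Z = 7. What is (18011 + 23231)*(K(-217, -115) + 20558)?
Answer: 785206438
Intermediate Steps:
K(B, o) = 7*B (K(B, o) = B*7 = 7*B)
(18011 + 23231)*(K(-217, -115) + 20558) = (18011 + 23231)*(7*(-217) + 20558) = 41242*(-1519 + 20558) = 41242*19039 = 785206438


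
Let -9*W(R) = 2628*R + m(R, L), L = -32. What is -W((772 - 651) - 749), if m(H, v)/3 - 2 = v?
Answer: -183386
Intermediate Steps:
m(H, v) = 6 + 3*v
W(R) = 10 - 292*R (W(R) = -(2628*R + (6 + 3*(-32)))/9 = -(2628*R + (6 - 96))/9 = -(2628*R - 90)/9 = -(-90 + 2628*R)/9 = 10 - 292*R)
-W((772 - 651) - 749) = -(10 - 292*((772 - 651) - 749)) = -(10 - 292*(121 - 749)) = -(10 - 292*(-628)) = -(10 + 183376) = -1*183386 = -183386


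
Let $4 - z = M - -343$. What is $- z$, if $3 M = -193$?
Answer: $\frac{824}{3} \approx 274.67$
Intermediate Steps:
$M = - \frac{193}{3}$ ($M = \frac{1}{3} \left(-193\right) = - \frac{193}{3} \approx -64.333$)
$z = - \frac{824}{3}$ ($z = 4 - \left(- \frac{193}{3} - -343\right) = 4 - \left(- \frac{193}{3} + 343\right) = 4 - \frac{836}{3} = - \frac{824}{3} \approx -274.67$)
$- z = \left(-1\right) \left(- \frac{824}{3}\right) = \frac{824}{3}$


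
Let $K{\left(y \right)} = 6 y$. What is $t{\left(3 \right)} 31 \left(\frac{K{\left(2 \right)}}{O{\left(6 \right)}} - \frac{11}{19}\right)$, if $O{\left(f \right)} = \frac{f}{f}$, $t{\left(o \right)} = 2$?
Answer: $\frac{13454}{19} \approx 708.11$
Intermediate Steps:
$O{\left(f \right)} = 1$
$t{\left(3 \right)} 31 \left(\frac{K{\left(2 \right)}}{O{\left(6 \right)}} - \frac{11}{19}\right) = 2 \cdot 31 \left(\frac{6 \cdot 2}{1} - \frac{11}{19}\right) = 62 \left(12 \cdot 1 - \frac{11}{19}\right) = 62 \left(12 - \frac{11}{19}\right) = 62 \cdot \frac{217}{19} = \frac{13454}{19}$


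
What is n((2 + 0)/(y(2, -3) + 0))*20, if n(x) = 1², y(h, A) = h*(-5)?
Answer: 20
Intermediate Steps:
y(h, A) = -5*h
n(x) = 1
n((2 + 0)/(y(2, -3) + 0))*20 = 1*20 = 20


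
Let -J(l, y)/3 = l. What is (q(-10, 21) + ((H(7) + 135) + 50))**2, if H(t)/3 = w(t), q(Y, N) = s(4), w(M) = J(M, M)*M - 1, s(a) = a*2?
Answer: 63001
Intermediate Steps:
J(l, y) = -3*l
s(a) = 2*a
w(M) = -1 - 3*M**2 (w(M) = (-3*M)*M - 1 = -3*M**2 - 1 = -1 - 3*M**2)
q(Y, N) = 8 (q(Y, N) = 2*4 = 8)
H(t) = -3 - 9*t**2 (H(t) = 3*(-1 - 3*t**2) = -3 - 9*t**2)
(q(-10, 21) + ((H(7) + 135) + 50))**2 = (8 + (((-3 - 9*7**2) + 135) + 50))**2 = (8 + (((-3 - 9*49) + 135) + 50))**2 = (8 + (((-3 - 441) + 135) + 50))**2 = (8 + ((-444 + 135) + 50))**2 = (8 + (-309 + 50))**2 = (8 - 259)**2 = (-251)**2 = 63001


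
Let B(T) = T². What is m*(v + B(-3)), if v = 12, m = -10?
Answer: -210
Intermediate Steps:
m*(v + B(-3)) = -10*(12 + (-3)²) = -10*(12 + 9) = -10*21 = -210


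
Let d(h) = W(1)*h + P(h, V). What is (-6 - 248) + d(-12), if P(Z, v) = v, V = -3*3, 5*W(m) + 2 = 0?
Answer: -1291/5 ≈ -258.20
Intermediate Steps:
W(m) = -⅖ (W(m) = -⅖ + (⅕)*0 = -⅖ + 0 = -⅖)
V = -9
d(h) = -9 - 2*h/5 (d(h) = -2*h/5 - 9 = -9 - 2*h/5)
(-6 - 248) + d(-12) = (-6 - 248) + (-9 - ⅖*(-12)) = -254 + (-9 + 24/5) = -254 - 21/5 = -1291/5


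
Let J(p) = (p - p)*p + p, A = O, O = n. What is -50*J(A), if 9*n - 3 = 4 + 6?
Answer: -650/9 ≈ -72.222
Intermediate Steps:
n = 13/9 (n = ⅓ + (4 + 6)/9 = ⅓ + (⅑)*10 = ⅓ + 10/9 = 13/9 ≈ 1.4444)
O = 13/9 ≈ 1.4444
A = 13/9 ≈ 1.4444
J(p) = p (J(p) = 0*p + p = 0 + p = p)
-50*J(A) = -50*13/9 = -650/9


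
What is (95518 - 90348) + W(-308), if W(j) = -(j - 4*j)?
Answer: 4246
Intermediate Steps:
W(j) = 3*j (W(j) = -(-3)*j = 3*j)
(95518 - 90348) + W(-308) = (95518 - 90348) + 3*(-308) = 5170 - 924 = 4246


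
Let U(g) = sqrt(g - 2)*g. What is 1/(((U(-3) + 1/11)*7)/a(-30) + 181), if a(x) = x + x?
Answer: 39419490/7134643007 - 76230*I*sqrt(5)/7134643007 ≈ 0.0055251 - 2.3891e-5*I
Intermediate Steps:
a(x) = 2*x
U(g) = g*sqrt(-2 + g) (U(g) = sqrt(-2 + g)*g = g*sqrt(-2 + g))
1/(((U(-3) + 1/11)*7)/a(-30) + 181) = 1/(((-3*sqrt(-2 - 3) + 1/11)*7)/((2*(-30))) + 181) = 1/(((-3*I*sqrt(5) + 1/11)*7)/(-60) + 181) = 1/(((-3*I*sqrt(5) + 1/11)*7)*(-1/60) + 181) = 1/(((1/11 - 3*I*sqrt(5))*7)*(-1/60) + 181) = 1/((7/11 - 21*I*sqrt(5))*(-1/60) + 181) = 1/((-7/660 + 7*I*sqrt(5)/20) + 181) = 1/(119453/660 + 7*I*sqrt(5)/20)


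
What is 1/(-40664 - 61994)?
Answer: -1/102658 ≈ -9.7411e-6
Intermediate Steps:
1/(-40664 - 61994) = 1/(-102658) = -1/102658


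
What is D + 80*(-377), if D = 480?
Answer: -29680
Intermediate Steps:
D + 80*(-377) = 480 + 80*(-377) = 480 - 30160 = -29680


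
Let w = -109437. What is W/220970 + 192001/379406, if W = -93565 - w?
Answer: 24224196501/41918671910 ≈ 0.57789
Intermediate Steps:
W = 15872 (W = -93565 - 1*(-109437) = -93565 + 109437 = 15872)
W/220970 + 192001/379406 = 15872/220970 + 192001/379406 = 15872*(1/220970) + 192001*(1/379406) = 7936/110485 + 192001/379406 = 24224196501/41918671910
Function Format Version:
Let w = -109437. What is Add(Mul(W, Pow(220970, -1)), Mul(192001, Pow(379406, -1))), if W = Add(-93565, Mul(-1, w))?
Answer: Rational(24224196501, 41918671910) ≈ 0.57789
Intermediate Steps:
W = 15872 (W = Add(-93565, Mul(-1, -109437)) = Add(-93565, 109437) = 15872)
Add(Mul(W, Pow(220970, -1)), Mul(192001, Pow(379406, -1))) = Add(Mul(15872, Pow(220970, -1)), Mul(192001, Pow(379406, -1))) = Add(Mul(15872, Rational(1, 220970)), Mul(192001, Rational(1, 379406))) = Add(Rational(7936, 110485), Rational(192001, 379406)) = Rational(24224196501, 41918671910)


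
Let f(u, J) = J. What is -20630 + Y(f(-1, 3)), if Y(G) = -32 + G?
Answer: -20659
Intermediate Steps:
-20630 + Y(f(-1, 3)) = -20630 + (-32 + 3) = -20630 - 29 = -20659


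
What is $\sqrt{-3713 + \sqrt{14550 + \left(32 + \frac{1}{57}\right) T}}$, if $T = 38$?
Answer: $\frac{\sqrt{-33417 + 30 \sqrt{1419}}}{3} \approx 59.895 i$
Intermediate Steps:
$\sqrt{-3713 + \sqrt{14550 + \left(32 + \frac{1}{57}\right) T}} = \sqrt{-3713 + \sqrt{14550 + \left(32 + \frac{1}{57}\right) 38}} = \sqrt{-3713 + \sqrt{14550 + \frac{1825}{57} \cdot 38}} = \sqrt{-3713 + \sqrt{14550 + \frac{3650}{3}}} = \sqrt{-3713 + \sqrt{\frac{47300}{3}}} = \sqrt{-3713 + \frac{10 \sqrt{1419}}{3}}$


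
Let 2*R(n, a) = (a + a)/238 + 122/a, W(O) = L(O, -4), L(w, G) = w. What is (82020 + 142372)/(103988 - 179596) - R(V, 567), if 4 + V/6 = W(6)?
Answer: -994386073/182196378 ≈ -5.4578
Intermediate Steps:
W(O) = O
V = 12 (V = -24 + 6*6 = -24 + 36 = 12)
R(n, a) = 61/a + a/238 (R(n, a) = ((a + a)/238 + 122/a)/2 = ((2*a)*(1/238) + 122/a)/2 = (a/119 + 122/a)/2 = (122/a + a/119)/2 = 61/a + a/238)
(82020 + 142372)/(103988 - 179596) - R(V, 567) = (82020 + 142372)/(103988 - 179596) - (61/567 + (1/238)*567) = 224392/(-75608) - (61*(1/567) + 81/34) = 224392*(-1/75608) - (61/567 + 81/34) = -28049/9451 - 1*48001/19278 = -28049/9451 - 48001/19278 = -994386073/182196378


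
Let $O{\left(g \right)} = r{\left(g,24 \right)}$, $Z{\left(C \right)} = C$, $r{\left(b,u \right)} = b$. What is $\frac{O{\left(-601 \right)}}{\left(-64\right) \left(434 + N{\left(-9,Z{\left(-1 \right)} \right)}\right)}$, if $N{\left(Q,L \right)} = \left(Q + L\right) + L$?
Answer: $\frac{601}{27072} \approx 0.0222$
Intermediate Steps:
$O{\left(g \right)} = g$
$N{\left(Q,L \right)} = Q + 2 L$ ($N{\left(Q,L \right)} = \left(L + Q\right) + L = Q + 2 L$)
$\frac{O{\left(-601 \right)}}{\left(-64\right) \left(434 + N{\left(-9,Z{\left(-1 \right)} \right)}\right)} = - \frac{601}{\left(-64\right) \left(434 + \left(-9 + 2 \left(-1\right)\right)\right)} = - \frac{601}{\left(-64\right) \left(434 - 11\right)} = - \frac{601}{\left(-64\right) 423} = - \frac{601}{-27072} = \left(-601\right) \left(- \frac{1}{27072}\right) = \frac{601}{27072}$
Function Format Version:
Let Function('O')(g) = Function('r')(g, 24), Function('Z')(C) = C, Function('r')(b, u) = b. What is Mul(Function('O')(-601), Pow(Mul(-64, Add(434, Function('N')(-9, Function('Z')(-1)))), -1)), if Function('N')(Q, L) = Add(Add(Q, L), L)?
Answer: Rational(601, 27072) ≈ 0.022200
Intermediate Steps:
Function('O')(g) = g
Function('N')(Q, L) = Add(Q, Mul(2, L)) (Function('N')(Q, L) = Add(Add(L, Q), L) = Add(Q, Mul(2, L)))
Mul(Function('O')(-601), Pow(Mul(-64, Add(434, Function('N')(-9, Function('Z')(-1)))), -1)) = Mul(-601, Pow(Mul(-64, Add(434, Add(-9, Mul(2, -1)))), -1)) = Mul(-601, Pow(Mul(-64, Add(434, Add(-9, -2))), -1)) = Mul(-601, Pow(Mul(-64, Add(434, -11)), -1)) = Mul(-601, Pow(Mul(-64, 423), -1)) = Mul(-601, Pow(-27072, -1)) = Mul(-601, Rational(-1, 27072)) = Rational(601, 27072)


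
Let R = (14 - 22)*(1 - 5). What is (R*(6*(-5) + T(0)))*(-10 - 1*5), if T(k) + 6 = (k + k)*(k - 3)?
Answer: 17280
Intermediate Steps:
R = 32 (R = -8*(-4) = 32)
T(k) = -6 + 2*k*(-3 + k) (T(k) = -6 + (k + k)*(k - 3) = -6 + (2*k)*(-3 + k) = -6 + 2*k*(-3 + k))
(R*(6*(-5) + T(0)))*(-10 - 1*5) = (32*(6*(-5) + (-6 - 6*0 + 2*0**2)))*(-10 - 1*5) = (32*(-30 + (-6 + 0 + 2*0)))*(-10 - 5) = (32*(-30 + (-6 + 0 + 0)))*(-15) = (32*(-30 - 6))*(-15) = (32*(-36))*(-15) = -1152*(-15) = 17280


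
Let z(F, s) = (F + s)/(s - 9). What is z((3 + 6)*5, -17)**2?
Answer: 196/169 ≈ 1.1598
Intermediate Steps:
z(F, s) = (F + s)/(-9 + s)
z((3 + 6)*5, -17)**2 = (((3 + 6)*5 - 17)/(-9 - 17))**2 = ((9*5 - 17)/(-26))**2 = (-(45 - 17)/26)**2 = (-1/26*28)**2 = (-14/13)**2 = 196/169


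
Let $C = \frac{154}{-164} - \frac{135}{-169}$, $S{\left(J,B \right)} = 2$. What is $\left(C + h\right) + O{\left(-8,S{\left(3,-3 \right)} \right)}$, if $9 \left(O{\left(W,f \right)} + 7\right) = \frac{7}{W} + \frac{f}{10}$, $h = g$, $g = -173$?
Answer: $- \frac{49948447}{277160} \approx -180.22$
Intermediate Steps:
$h = -173$
$C = - \frac{1943}{13858}$ ($C = 154 \left(- \frac{1}{164}\right) - - \frac{135}{169} = - \frac{77}{82} + \frac{135}{169} = - \frac{1943}{13858} \approx -0.14021$)
$O{\left(W,f \right)} = -7 + \frac{f}{90} + \frac{7}{9 W}$ ($O{\left(W,f \right)} = -7 + \frac{\frac{7}{W} + \frac{f}{10}}{9} = -7 + \left(\frac{f}{90} + \frac{7}{9 W}\right) = -7 + \frac{f}{90} + \frac{7}{9 W}$)
$\left(C + h\right) + O{\left(-8,S{\left(3,-3 \right)} \right)} = \left(- \frac{1943}{13858} - 173\right) + \frac{70 - 8 \left(-630 + 2\right)}{90 \left(-8\right)} = - \frac{2399377}{13858} + \frac{1}{90} \left(- \frac{1}{8}\right) \left(70 - -5024\right) = - \frac{2399377}{13858} + \frac{1}{90} \left(- \frac{1}{8}\right) \left(70 + 5024\right) = - \frac{2399377}{13858} + \frac{1}{90} \left(- \frac{1}{8}\right) 5094 = - \frac{2399377}{13858} - \frac{283}{40} = - \frac{49948447}{277160}$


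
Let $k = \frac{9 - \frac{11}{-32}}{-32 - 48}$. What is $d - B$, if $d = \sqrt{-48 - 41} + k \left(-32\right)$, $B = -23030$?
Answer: $\frac{1842699}{80} + i \sqrt{89} \approx 23034.0 + 9.434 i$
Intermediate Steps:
$k = - \frac{299}{2560}$ ($k = \frac{9 - - \frac{11}{32}}{-80} = \left(9 + \frac{11}{32}\right) \left(- \frac{1}{80}\right) = \frac{299}{32} \left(- \frac{1}{80}\right) = - \frac{299}{2560} \approx -0.1168$)
$d = \frac{299}{80} + i \sqrt{89}$ ($d = \sqrt{-48 - 41} - - \frac{299}{80} = \sqrt{-89} + \frac{299}{80} = i \sqrt{89} + \frac{299}{80} = \frac{299}{80} + i \sqrt{89} \approx 3.7375 + 9.434 i$)
$d - B = \left(\frac{299}{80} + i \sqrt{89}\right) - -23030 = \left(\frac{299}{80} + i \sqrt{89}\right) + 23030 = \frac{1842699}{80} + i \sqrt{89}$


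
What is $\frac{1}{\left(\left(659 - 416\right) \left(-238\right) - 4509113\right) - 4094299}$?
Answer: $- \frac{1}{8661246} \approx -1.1546 \cdot 10^{-7}$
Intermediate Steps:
$\frac{1}{\left(\left(659 - 416\right) \left(-238\right) - 4509113\right) - 4094299} = \frac{1}{\left(243 \left(-238\right) - 4509113\right) - 4094299} = \frac{1}{\left(-57834 - 4509113\right) - 4094299} = \frac{1}{-4566947 - 4094299} = \frac{1}{-8661246} = - \frac{1}{8661246}$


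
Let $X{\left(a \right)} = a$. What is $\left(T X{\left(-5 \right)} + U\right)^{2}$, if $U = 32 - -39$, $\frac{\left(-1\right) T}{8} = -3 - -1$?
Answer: $81$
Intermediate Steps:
$T = 16$ ($T = - 8 \left(-3 - -1\right) = - 8 \left(-3 + 1\right) = \left(-8\right) \left(-2\right) = 16$)
$U = 71$ ($U = 32 + 39 = 71$)
$\left(T X{\left(-5 \right)} + U\right)^{2} = \left(16 \left(-5\right) + 71\right)^{2} = \left(-80 + 71\right)^{2} = \left(-9\right)^{2} = 81$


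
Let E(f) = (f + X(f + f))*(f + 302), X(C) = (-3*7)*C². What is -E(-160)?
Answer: 305379520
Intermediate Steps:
X(C) = -21*C²
E(f) = (302 + f)*(f - 84*f²) (E(f) = (f - 21*(f + f)²)*(f + 302) = (f - 21*4*f²)*(302 + f) = (f - 84*f²)*(302 + f) = (302 + f)*(f - 84*f²))
-E(-160) = -(-160)*(302 - 25367*(-160) - 84*(-160)²) = -(-160)*(302 + 4058720 - 84*25600) = -(-160)*(302 + 4058720 - 2150400) = -(-160)*1908622 = -1*(-305379520) = 305379520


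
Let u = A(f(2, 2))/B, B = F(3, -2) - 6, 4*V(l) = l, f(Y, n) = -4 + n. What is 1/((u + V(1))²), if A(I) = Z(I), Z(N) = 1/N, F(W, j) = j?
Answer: 256/25 ≈ 10.240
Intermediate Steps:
V(l) = l/4
B = -8 (B = -2 - 6 = -8)
A(I) = 1/I
u = 1/16 (u = 1/((-4 + 2)*(-8)) = -⅛/(-2) = -½*(-⅛) = 1/16 ≈ 0.062500)
1/((u + V(1))²) = 1/((1/16 + (¼)*1)²) = 1/((1/16 + ¼)²) = 1/((5/16)²) = 1/(25/256) = 256/25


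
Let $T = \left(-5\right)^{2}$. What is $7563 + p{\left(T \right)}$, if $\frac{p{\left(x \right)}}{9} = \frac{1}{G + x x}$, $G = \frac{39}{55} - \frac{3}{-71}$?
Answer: $\frac{18480671862}{2443559} \approx 7563.0$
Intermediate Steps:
$T = 25$
$G = \frac{2934}{3905}$ ($G = 39 \cdot \frac{1}{55} - - \frac{3}{71} = \frac{39}{55} + \frac{3}{71} = \frac{2934}{3905} \approx 0.75134$)
$p{\left(x \right)} = \frac{9}{\frac{2934}{3905} + x^{2}}$ ($p{\left(x \right)} = \frac{9}{\frac{2934}{3905} + x x} = \frac{9}{\frac{2934}{3905} + x^{2}}$)
$7563 + p{\left(T \right)} = 7563 + \frac{35145}{2934 + 3905 \cdot 25^{2}} = 7563 + \frac{35145}{2934 + 3905 \cdot 625} = 7563 + \frac{35145}{2934 + 2440625} = 7563 + \frac{35145}{2443559} = \frac{18480671862}{2443559}$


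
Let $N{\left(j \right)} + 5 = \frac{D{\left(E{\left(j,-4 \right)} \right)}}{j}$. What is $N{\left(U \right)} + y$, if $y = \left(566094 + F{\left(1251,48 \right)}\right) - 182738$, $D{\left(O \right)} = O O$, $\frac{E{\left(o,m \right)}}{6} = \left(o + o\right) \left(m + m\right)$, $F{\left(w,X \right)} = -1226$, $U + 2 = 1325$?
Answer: $12574893$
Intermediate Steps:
$U = 1323$ ($U = -2 + 1325 = 1323$)
$E{\left(o,m \right)} = 24 m o$ ($E{\left(o,m \right)} = 6 \left(o + o\right) \left(m + m\right) = 6 \cdot 2 o 2 m = 6 \cdot 4 m o = 24 m o$)
$D{\left(O \right)} = O^{2}$
$y = 382130$ ($y = \left(566094 - 1226\right) - 182738 = 564868 - 182738 = 382130$)
$N{\left(j \right)} = -5 + 9216 j$ ($N{\left(j \right)} = -5 + \frac{\left(24 \left(-4\right) j\right)^{2}}{j} = -5 + \frac{\left(- 96 j\right)^{2}}{j} = -5 + \frac{9216 j^{2}}{j} = -5 + 9216 j$)
$N{\left(U \right)} + y = \left(-5 + 9216 \cdot 1323\right) + 382130 = \left(-5 + 12192768\right) + 382130 = 12192763 + 382130 = 12574893$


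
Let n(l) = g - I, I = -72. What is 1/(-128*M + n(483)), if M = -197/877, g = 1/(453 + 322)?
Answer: 679675/68479877 ≈ 0.0099252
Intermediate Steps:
g = 1/775 ≈ 0.0012903
M = -197/877 (M = -197*1/877 = -197/877 ≈ -0.22463)
n(l) = 55801/775 (n(l) = 1/775 - 1*(-72) = 1/775 + 72 = 55801/775)
1/(-128*M + n(483)) = 1/(-128*(-197/877) + 55801/775) = 1/(25216/877 + 55801/775) = 1/(68479877/679675) = 679675/68479877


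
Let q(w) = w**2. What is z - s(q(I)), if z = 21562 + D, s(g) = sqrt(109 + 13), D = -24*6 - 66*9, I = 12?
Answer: 20824 - sqrt(122) ≈ 20813.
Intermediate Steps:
D = -738 (D = -144 - 594 = -738)
s(g) = sqrt(122)
z = 20824 (z = 21562 - 738 = 20824)
z - s(q(I)) = 20824 - sqrt(122)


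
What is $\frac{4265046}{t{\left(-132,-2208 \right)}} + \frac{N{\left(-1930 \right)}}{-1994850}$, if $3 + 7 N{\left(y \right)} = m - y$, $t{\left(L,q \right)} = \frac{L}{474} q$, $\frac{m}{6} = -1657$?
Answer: $\frac{1018397105537}{146820960} \approx 6936.3$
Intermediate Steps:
$m = -9942$ ($m = 6 \left(-1657\right) = -9942$)
$t{\left(L,q \right)} = \frac{L q}{474}$ ($t{\left(L,q \right)} = L \frac{1}{474} q = \frac{L}{474} q = \frac{L q}{474}$)
$N{\left(y \right)} = - \frac{9945}{7} - \frac{y}{7}$ ($N{\left(y \right)} = - \frac{3}{7} + \frac{-9942 - y}{7} = - \frac{3}{7} - \left(\frac{9942}{7} + \frac{y}{7}\right) = - \frac{9945}{7} - \frac{y}{7}$)
$\frac{4265046}{t{\left(-132,-2208 \right)}} + \frac{N{\left(-1930 \right)}}{-1994850} = \frac{4265046}{\frac{1}{474} \left(-132\right) \left(-2208\right)} + \frac{- \frac{9945}{7} - - \frac{1930}{7}}{-1994850} = \frac{4265046}{\frac{48576}{79}} + \left(- \frac{9945}{7} + \frac{1930}{7}\right) \left(- \frac{1}{1994850}\right) = 4265046 \cdot \frac{79}{48576} - - \frac{229}{398970} = \frac{56156439}{8096} + \frac{229}{398970} = \frac{1018397105537}{146820960}$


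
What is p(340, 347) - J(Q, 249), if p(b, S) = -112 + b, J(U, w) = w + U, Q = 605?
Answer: -626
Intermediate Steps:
J(U, w) = U + w
p(340, 347) - J(Q, 249) = (-112 + 340) - (605 + 249) = 228 - 1*854 = 228 - 854 = -626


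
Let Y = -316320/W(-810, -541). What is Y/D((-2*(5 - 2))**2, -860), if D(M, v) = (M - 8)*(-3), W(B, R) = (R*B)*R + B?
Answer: -1318/82975347 ≈ -1.5884e-5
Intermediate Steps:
W(B, R) = B + B*R**2 (W(B, R) = (B*R)*R + B = B*R**2 + B = B + B*R**2)
Y = 5272/3951207 (Y = -316320*(-1/(810*(1 + (-541)**2))) = -316320*(-1/(810*(1 + 292681))) = -316320/((-810*292682)) = -316320/(-237072420) = -316320*(-1/237072420) = 5272/3951207 ≈ 0.0013343)
D(M, v) = 24 - 3*M (D(M, v) = (-8 + M)*(-3) = 24 - 3*M)
Y/D((-2*(5 - 2))**2, -860) = 5272/(3951207*(24 - 3*4*(5 - 2)**2)) = 5272/(3951207*(24 - 3*(-2*3)**2)) = 5272/(3951207*(24 - 3*(-6)**2)) = 5272/(3951207*(24 - 3*36)) = 5272/(3951207*(24 - 108)) = (5272/3951207)/(-84) = (5272/3951207)*(-1/84) = -1318/82975347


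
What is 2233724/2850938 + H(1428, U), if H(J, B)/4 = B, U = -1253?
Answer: -7143333766/1425469 ≈ -5011.2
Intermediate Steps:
H(J, B) = 4*B
2233724/2850938 + H(1428, U) = 2233724/2850938 + 4*(-1253) = 2233724*(1/2850938) - 5012 = 1116862/1425469 - 5012 = -7143333766/1425469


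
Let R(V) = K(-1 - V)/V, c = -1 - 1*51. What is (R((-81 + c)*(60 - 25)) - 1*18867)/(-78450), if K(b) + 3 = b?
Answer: 43915268/182592375 ≈ 0.24051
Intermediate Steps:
K(b) = -3 + b
c = -52 (c = -1 - 51 = -52)
R(V) = (-4 - V)/V (R(V) = (-3 + (-1 - V))/V = (-4 - V)/V)
(R((-81 + c)*(60 - 25)) - 1*18867)/(-78450) = ((-4 - (-81 - 52)*(60 - 25))/(((-81 - 52)*(60 - 25))) - 1*18867)/(-78450) = ((-4 - (-133)*35)/((-133*35)) - 18867)*(-1/78450) = ((-4 - 1*(-4655))/(-4655) - 18867)*(-1/78450) = (-(-4 + 4655)/4655 - 18867)*(-1/78450) = (-1/4655*4651 - 18867)*(-1/78450) = (-4651/4655 - 18867)*(-1/78450) = -87830536/4655*(-1/78450) = 43915268/182592375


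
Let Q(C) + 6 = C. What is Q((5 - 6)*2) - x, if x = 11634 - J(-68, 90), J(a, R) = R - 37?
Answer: -11589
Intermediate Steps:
J(a, R) = -37 + R
Q(C) = -6 + C
x = 11581 (x = 11634 - (-37 + 90) = 11634 - 1*53 = 11634 - 53 = 11581)
Q((5 - 6)*2) - x = (-6 + (5 - 6)*2) - 1*11581 = (-6 - 1*2) - 11581 = (-6 - 2) - 11581 = -8 - 11581 = -11589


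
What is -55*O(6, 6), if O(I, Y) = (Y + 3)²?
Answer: -4455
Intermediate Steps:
O(I, Y) = (3 + Y)²
-55*O(6, 6) = -55*(3 + 6)² = -55*9² = -55*81 = -4455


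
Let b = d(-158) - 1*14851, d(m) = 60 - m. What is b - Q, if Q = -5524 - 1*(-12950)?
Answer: -22059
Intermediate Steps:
Q = 7426 (Q = -5524 + 12950 = 7426)
b = -14633 (b = (60 - 1*(-158)) - 1*14851 = (60 + 158) - 14851 = 218 - 14851 = -14633)
b - Q = -14633 - 1*7426 = -14633 - 7426 = -22059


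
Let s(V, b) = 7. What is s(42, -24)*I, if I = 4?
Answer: 28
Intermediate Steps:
s(42, -24)*I = 7*4 = 28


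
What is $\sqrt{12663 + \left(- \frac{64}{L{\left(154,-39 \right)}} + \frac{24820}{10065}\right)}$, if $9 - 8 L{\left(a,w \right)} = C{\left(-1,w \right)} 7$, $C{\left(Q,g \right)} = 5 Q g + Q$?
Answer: $\frac{\sqrt{93399733199175051}}{2715537} \approx 112.54$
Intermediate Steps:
$C{\left(Q,g \right)} = Q + 5 Q g$ ($C{\left(Q,g \right)} = 5 Q g + Q = Q + 5 Q g$)
$L{\left(a,w \right)} = 2 + \frac{35 w}{8}$ ($L{\left(a,w \right)} = \frac{9}{8} - \frac{- (1 + 5 w) 7}{8} = \frac{9}{8} - \frac{\left(-1 - 5 w\right) 7}{8} = \frac{9}{8} - \frac{-7 - 35 w}{8} = \frac{9}{8} + \left(\frac{7}{8} + \frac{35 w}{8}\right) = 2 + \frac{35 w}{8}$)
$\sqrt{12663 + \left(- \frac{64}{L{\left(154,-39 \right)}} + \frac{24820}{10065}\right)} = \sqrt{12663 + \left(- \frac{64}{2 + \frac{35}{8} \left(-39\right)} + \frac{24820}{10065}\right)} = \sqrt{12663 + \left(- \frac{64}{2 - \frac{1365}{8}} + 24820 \cdot \frac{1}{10065}\right)} = \sqrt{12663 + \left(- \frac{64}{- \frac{1349}{8}} + \frac{4964}{2013}\right)} = \sqrt{12663 + \left(\left(-64\right) \left(- \frac{8}{1349}\right) + \frac{4964}{2013}\right)} = \sqrt{12663 + \left(\frac{512}{1349} + \frac{4964}{2013}\right)} = \sqrt{12663 + \frac{7727092}{2715537}} = \sqrt{\frac{34394572123}{2715537}} = \frac{\sqrt{93399733199175051}}{2715537}$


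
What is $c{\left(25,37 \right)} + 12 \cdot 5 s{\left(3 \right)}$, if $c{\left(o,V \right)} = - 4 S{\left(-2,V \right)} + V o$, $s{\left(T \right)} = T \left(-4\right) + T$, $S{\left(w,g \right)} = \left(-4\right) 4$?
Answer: $449$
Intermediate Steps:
$S{\left(w,g \right)} = -16$
$s{\left(T \right)} = - 3 T$ ($s{\left(T \right)} = - 4 T + T = - 3 T$)
$c{\left(o,V \right)} = 64 + V o$ ($c{\left(o,V \right)} = \left(-4\right) \left(-16\right) + V o = 64 + V o$)
$c{\left(25,37 \right)} + 12 \cdot 5 s{\left(3 \right)} = \left(64 + 37 \cdot 25\right) + 12 \cdot 5 \left(\left(-3\right) 3\right) = \left(64 + 925\right) + 60 \left(-9\right) = 989 - 540 = 449$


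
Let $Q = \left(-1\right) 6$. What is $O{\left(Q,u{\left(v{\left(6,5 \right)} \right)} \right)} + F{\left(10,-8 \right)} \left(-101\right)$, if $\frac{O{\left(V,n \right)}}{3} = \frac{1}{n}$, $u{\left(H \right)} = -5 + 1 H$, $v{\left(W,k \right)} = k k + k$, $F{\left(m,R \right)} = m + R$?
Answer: $- \frac{5047}{25} \approx -201.88$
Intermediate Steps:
$F{\left(m,R \right)} = R + m$
$Q = -6$
$v{\left(W,k \right)} = k + k^{2}$ ($v{\left(W,k \right)} = k^{2} + k = k + k^{2}$)
$u{\left(H \right)} = -5 + H$
$O{\left(V,n \right)} = \frac{3}{n}$
$O{\left(Q,u{\left(v{\left(6,5 \right)} \right)} \right)} + F{\left(10,-8 \right)} \left(-101\right) = \frac{3}{-5 + 5 \left(1 + 5\right)} + \left(-8 + 10\right) \left(-101\right) = \frac{3}{-5 + 5 \cdot 6} + 2 \left(-101\right) = \frac{3}{-5 + 30} - 202 = \frac{3}{25} - 202 = - \frac{5047}{25}$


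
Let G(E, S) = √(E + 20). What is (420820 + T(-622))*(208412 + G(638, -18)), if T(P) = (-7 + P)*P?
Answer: 169242631896 + 812058*√658 ≈ 1.6926e+11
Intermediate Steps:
T(P) = P*(-7 + P)
G(E, S) = √(20 + E)
(420820 + T(-622))*(208412 + G(638, -18)) = (420820 - 622*(-7 - 622))*(208412 + √(20 + 638)) = (420820 - 622*(-629))*(208412 + √658) = (420820 + 391238)*(208412 + √658) = 812058*(208412 + √658) = 169242631896 + 812058*√658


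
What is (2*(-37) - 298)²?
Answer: 138384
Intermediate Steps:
(2*(-37) - 298)² = (-74 - 298)² = (-372)² = 138384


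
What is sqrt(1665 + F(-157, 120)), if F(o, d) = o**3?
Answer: 2*I*sqrt(967057) ≈ 1966.8*I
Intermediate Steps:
sqrt(1665 + F(-157, 120)) = sqrt(1665 + (-157)**3) = sqrt(1665 - 3869893) = sqrt(-3868228) = 2*I*sqrt(967057)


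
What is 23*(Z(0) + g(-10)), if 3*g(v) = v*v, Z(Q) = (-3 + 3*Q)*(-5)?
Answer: 3335/3 ≈ 1111.7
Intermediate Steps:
Z(Q) = 15 - 15*Q
g(v) = v**2/3 (g(v) = (v*v)/3 = v**2/3)
23*(Z(0) + g(-10)) = 23*((15 - 15*0) + (1/3)*(-10)**2) = 23*((15 + 0) + (1/3)*100) = 23*(15 + 100/3) = 23*(145/3) = 3335/3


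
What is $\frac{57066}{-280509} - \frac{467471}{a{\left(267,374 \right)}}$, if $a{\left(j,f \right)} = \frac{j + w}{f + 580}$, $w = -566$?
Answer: $\frac{41699277943424}{27957397} \approx 1.4915 \cdot 10^{6}$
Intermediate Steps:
$a{\left(j,f \right)} = \frac{-566 + j}{580 + f}$ ($a{\left(j,f \right)} = \frac{j - 566}{f + 580} = \frac{-566 + j}{580 + f}$)
$\frac{57066}{-280509} - \frac{467471}{a{\left(267,374 \right)}} = \frac{57066}{-280509} - \frac{467471}{\frac{1}{580 + 374} \left(-566 + 267\right)} = 57066 \left(- \frac{1}{280509}\right) - \frac{467471}{\frac{1}{954} \left(-299\right)} = - \frac{19022}{93503} - \frac{467471}{\frac{1}{954} \left(-299\right)} = - \frac{19022}{93503} - \frac{467471}{- \frac{299}{954}} = - \frac{19022}{93503} - - \frac{445967334}{299} = - \frac{19022}{93503} + \frac{445967334}{299} = \frac{41699277943424}{27957397}$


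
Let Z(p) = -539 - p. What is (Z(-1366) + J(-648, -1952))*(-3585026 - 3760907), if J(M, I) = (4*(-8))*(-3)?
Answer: -6780296159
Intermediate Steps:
J(M, I) = 96 (J(M, I) = -32*(-3) = 96)
(Z(-1366) + J(-648, -1952))*(-3585026 - 3760907) = ((-539 - 1*(-1366)) + 96)*(-3585026 - 3760907) = ((-539 + 1366) + 96)*(-7345933) = (827 + 96)*(-7345933) = 923*(-7345933) = -6780296159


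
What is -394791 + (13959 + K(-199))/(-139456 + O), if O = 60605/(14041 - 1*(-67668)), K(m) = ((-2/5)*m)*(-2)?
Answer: -22492728779928836/56973748495 ≈ -3.9479e+5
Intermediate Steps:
K(m) = 4*m/5 (K(m) = ((-2*1/5)*m)*(-2) = -2*m/5*(-2) = 4*m/5)
O = 60605/81709 (O = 60605/(14041 + 67668) = 60605/81709 ≈ 0.74172)
-394791 + (13959 + K(-199))/(-139456 + O) = -394791 + (13959 + (4/5)*(-199))/(-139456 + 60605/81709) = -394791 + (13959 - 796/5)/(-11394749699/81709) = -394791 + (68999/5)*(-81709/11394749699) = -394791 - 5637839291/56973748495 = -22492728779928836/56973748495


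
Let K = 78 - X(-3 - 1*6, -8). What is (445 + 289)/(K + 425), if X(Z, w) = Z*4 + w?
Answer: 734/547 ≈ 1.3419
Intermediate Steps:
X(Z, w) = w + 4*Z (X(Z, w) = 4*Z + w = w + 4*Z)
K = 122 (K = 78 - (-8 + 4*(-3 - 1*6)) = 78 - (-8 + 4*(-3 - 6)) = 78 - (-8 + 4*(-9)) = 78 - (-8 - 36) = 78 - 1*(-44) = 78 + 44 = 122)
(445 + 289)/(K + 425) = (445 + 289)/(122 + 425) = 734/547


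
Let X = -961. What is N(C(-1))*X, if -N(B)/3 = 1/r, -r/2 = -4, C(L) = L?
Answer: 2883/8 ≈ 360.38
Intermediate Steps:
r = 8 (r = -2*(-4) = 8)
N(B) = -3/8
N(C(-1))*X = -3/8*(-961) = 2883/8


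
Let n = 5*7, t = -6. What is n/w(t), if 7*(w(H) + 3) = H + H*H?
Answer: 245/9 ≈ 27.222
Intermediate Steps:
n = 35
w(H) = -3 + H/7 + H**2/7 (w(H) = -3 + (H + H*H)/7 = -3 + (H + H**2)/7 = -3 + (H/7 + H**2/7) = -3 + H/7 + H**2/7)
n/w(t) = 35/(-3 + (1/7)*(-6) + (1/7)*(-6)**2) = 35/(-3 - 6/7 + (1/7)*36) = 35/(-3 - 6/7 + 36/7) = 35/(9/7) = 35*(7/9) = 245/9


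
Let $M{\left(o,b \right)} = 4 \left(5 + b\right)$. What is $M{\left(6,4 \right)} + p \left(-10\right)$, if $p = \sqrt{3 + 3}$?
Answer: $36 - 10 \sqrt{6} \approx 11.505$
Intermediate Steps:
$M{\left(o,b \right)} = 20 + 4 b$
$p = \sqrt{6} \approx 2.4495$
$M{\left(6,4 \right)} + p \left(-10\right) = \left(20 + 4 \cdot 4\right) + \sqrt{6} \left(-10\right) = \left(20 + 16\right) - 10 \sqrt{6} = 36 - 10 \sqrt{6}$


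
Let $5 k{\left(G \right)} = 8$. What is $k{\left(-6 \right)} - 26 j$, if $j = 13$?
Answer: $- \frac{1682}{5} \approx -336.4$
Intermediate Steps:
$k{\left(G \right)} = \frac{8}{5}$ ($k{\left(G \right)} = \frac{1}{5} \cdot 8 = \frac{8}{5}$)
$k{\left(-6 \right)} - 26 j = \frac{8}{5} - 338 = - \frac{1682}{5}$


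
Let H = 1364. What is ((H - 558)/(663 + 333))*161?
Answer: 64883/498 ≈ 130.29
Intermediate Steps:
((H - 558)/(663 + 333))*161 = ((1364 - 558)/(663 + 333))*161 = (806/996)*161 = (806*(1/996))*161 = (403/498)*161 = 64883/498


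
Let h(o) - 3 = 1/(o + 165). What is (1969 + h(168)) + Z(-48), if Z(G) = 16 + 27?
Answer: 670996/333 ≈ 2015.0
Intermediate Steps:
Z(G) = 43
h(o) = 3 + 1/(165 + o) (h(o) = 3 + 1/(o + 165) = 3 + 1/(165 + o))
(1969 + h(168)) + Z(-48) = (1969 + (496 + 3*168)/(165 + 168)) + 43 = (1969 + (496 + 504)/333) + 43 = (1969 + (1/333)*1000) + 43 = (1969 + 1000/333) + 43 = 656677/333 + 43 = 670996/333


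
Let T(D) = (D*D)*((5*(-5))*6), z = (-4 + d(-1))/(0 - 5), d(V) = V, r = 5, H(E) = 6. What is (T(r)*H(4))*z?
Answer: -22500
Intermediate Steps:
z = 1 (z = (-4 - 1)/(0 - 5) = -5/(-5) = -5*(-1/5) = 1)
T(D) = -150*D**2 (T(D) = D**2*(-25*6) = D**2*(-150) = -150*D**2)
(T(r)*H(4))*z = (-150*5**2*6)*1 = (-150*25*6)*1 = -3750*6*1 = -22500*1 = -22500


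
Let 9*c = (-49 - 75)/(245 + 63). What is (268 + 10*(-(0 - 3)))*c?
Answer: -9238/693 ≈ -13.330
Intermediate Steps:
c = -31/693 (c = ((-49 - 75)/(245 + 63))/9 = (-124/308)/9 = (-124*1/308)/9 = (1/9)*(-31/77) = -31/693 ≈ -0.044733)
(268 + 10*(-(0 - 3)))*c = (268 + 10*(-(0 - 3)))*(-31/693) = (268 + 10*(-1*(-3)))*(-31/693) = (268 + 10*3)*(-31/693) = (268 + 30)*(-31/693) = 298*(-31/693) = -9238/693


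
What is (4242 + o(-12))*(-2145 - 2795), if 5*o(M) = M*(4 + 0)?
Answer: -20908056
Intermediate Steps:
o(M) = 4*M/5 (o(M) = (M*(4 + 0))/5 = (M*4)/5 = (4*M)/5 = 4*M/5)
(4242 + o(-12))*(-2145 - 2795) = (4242 + (⅘)*(-12))*(-2145 - 2795) = (4242 - 48/5)*(-4940) = (21162/5)*(-4940) = -20908056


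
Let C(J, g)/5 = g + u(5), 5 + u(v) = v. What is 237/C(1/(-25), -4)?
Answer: -237/20 ≈ -11.850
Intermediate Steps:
u(v) = -5 + v
C(J, g) = 5*g (C(J, g) = 5*(g + (-5 + 5)) = 5*(g + 0) = 5*g)
237/C(1/(-25), -4) = 237/((5*(-4))) = 237/(-20) = 237*(-1/20) = -237/20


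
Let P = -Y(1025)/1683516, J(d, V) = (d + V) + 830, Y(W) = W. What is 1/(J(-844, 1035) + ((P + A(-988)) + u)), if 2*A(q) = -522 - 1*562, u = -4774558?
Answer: -1683516/8037238382789 ≈ -2.0946e-7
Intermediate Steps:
J(d, V) = 830 + V + d (J(d, V) = (V + d) + 830 = 830 + V + d)
A(q) = -542 (A(q) = (-522 - 1*562)/2 = (-522 - 562)/2 = (1/2)*(-1084) = -542)
P = -1025/1683516 ≈ -0.00060884
1/(J(-844, 1035) + ((P + A(-988)) + u)) = 1/((830 + 1035 - 844) + ((-1025/1683516 - 542) - 4774558)) = 1/(1021 + (-912466697/1683516 - 4774558)) = 1/(1021 - 8038957252625/1683516) = 1/(-8037238382789/1683516) = -1683516/8037238382789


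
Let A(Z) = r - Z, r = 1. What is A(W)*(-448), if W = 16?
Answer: 6720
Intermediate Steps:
A(Z) = 1 - Z
A(W)*(-448) = (1 - 1*16)*(-448) = (1 - 16)*(-448) = -15*(-448) = 6720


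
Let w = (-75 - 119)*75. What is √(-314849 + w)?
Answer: I*√329399 ≈ 573.93*I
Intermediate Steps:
w = -14550 (w = -194*75 = -14550)
√(-314849 + w) = √(-314849 - 14550) = √(-329399) = I*√329399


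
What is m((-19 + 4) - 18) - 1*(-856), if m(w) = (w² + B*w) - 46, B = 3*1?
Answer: 1800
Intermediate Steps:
B = 3
m(w) = -46 + w² + 3*w (m(w) = (w² + 3*w) - 46 = -46 + w² + 3*w)
m((-19 + 4) - 18) - 1*(-856) = (-46 + ((-19 + 4) - 18)² + 3*((-19 + 4) - 18)) - 1*(-856) = (-46 + (-15 - 18)² + 3*(-15 - 18)) + 856 = (-46 + (-33)² + 3*(-33)) + 856 = (-46 + 1089 - 99) + 856 = 944 + 856 = 1800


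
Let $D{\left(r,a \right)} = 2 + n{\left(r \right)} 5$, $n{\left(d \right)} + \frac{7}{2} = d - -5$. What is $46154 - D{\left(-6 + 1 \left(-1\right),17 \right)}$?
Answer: $\frac{92359}{2} \approx 46180.0$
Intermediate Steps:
$n{\left(d \right)} = \frac{3}{2} + d$ ($n{\left(d \right)} = - \frac{7}{2} + \left(d - -5\right) = - \frac{7}{2} + \left(d + 5\right) = - \frac{7}{2} + \left(5 + d\right) = \frac{3}{2} + d$)
$D{\left(r,a \right)} = \frac{19}{2} + 5 r$ ($D{\left(r,a \right)} = 2 + \left(\frac{3}{2} + r\right) 5 = 2 + \left(\frac{15}{2} + 5 r\right) = \frac{19}{2} + 5 r$)
$46154 - D{\left(-6 + 1 \left(-1\right),17 \right)} = 46154 - \left(\frac{19}{2} + 5 \left(-6 + 1 \left(-1\right)\right)\right) = 46154 - \left(\frac{19}{2} + 5 \left(-6 - 1\right)\right) = 46154 - \left(\frac{19}{2} + 5 \left(-7\right)\right) = 46154 - \left(\frac{19}{2} - 35\right) = 46154 - - \frac{51}{2} = 46154 + \frac{51}{2} = \frac{92359}{2}$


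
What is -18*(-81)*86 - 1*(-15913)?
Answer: 141301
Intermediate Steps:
-18*(-81)*86 - 1*(-15913) = 1458*86 + 15913 = 125388 + 15913 = 141301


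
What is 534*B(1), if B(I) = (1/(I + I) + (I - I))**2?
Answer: 267/2 ≈ 133.50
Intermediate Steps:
B(I) = 1/(4*I**2) (B(I) = (1/(2*I) + 0)**2 = (1/(2*I))**2 = 1/(4*I**2))
534*B(1) = 534*((1/4)/1**2) = 534*((1/4)*1) = 534*(1/4) = 267/2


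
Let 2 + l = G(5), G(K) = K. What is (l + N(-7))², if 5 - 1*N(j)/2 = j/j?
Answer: 121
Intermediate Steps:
N(j) = 8 (N(j) = 10 - 2*j/j = 10 - 2*1 = 10 - 2 = 8)
l = 3 (l = -2 + 5 = 3)
(l + N(-7))² = (3 + 8)² = 11² = 121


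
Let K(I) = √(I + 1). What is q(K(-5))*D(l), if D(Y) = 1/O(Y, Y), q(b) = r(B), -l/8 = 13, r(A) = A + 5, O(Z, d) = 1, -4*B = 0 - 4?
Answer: 6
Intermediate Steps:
B = 1 (B = -(0 - 4)/4 = -¼*(-4) = 1)
K(I) = √(1 + I)
r(A) = 5 + A
l = -104 (l = -8*13 = -104)
q(b) = 6 (q(b) = 5 + 1 = 6)
D(Y) = 1 (D(Y) = 1/1 = 1)
q(K(-5))*D(l) = 6*1 = 6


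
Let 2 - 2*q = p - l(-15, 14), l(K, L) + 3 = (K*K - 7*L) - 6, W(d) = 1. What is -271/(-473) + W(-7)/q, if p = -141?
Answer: 71677/123453 ≈ 0.58060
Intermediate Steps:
l(K, L) = -9 + K² - 7*L (l(K, L) = -3 + ((K*K - 7*L) - 6) = -3 + ((K² - 7*L) - 6) = -3 + (-6 + K² - 7*L) = -9 + K² - 7*L)
q = 261/2 (q = 1 - (-141 - (-9 + (-15)² - 7*14))/2 = 1 - (-141 - (-9 + 225 - 98))/2 = 1 - (-141 - 1*118)/2 = 1 - (-141 - 118)/2 = 1 - ½*(-259) = 1 + 259/2 = 261/2 ≈ 130.50)
-271/(-473) + W(-7)/q = -271/(-473) + 1/(261/2) = -271*(-1/473) + 1*(2/261) = 271/473 + 2/261 = 71677/123453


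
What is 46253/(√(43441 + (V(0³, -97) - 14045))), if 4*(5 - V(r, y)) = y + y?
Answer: 46253*√117798/58899 ≈ 269.53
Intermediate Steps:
V(r, y) = 5 - y/2 (V(r, y) = 5 - (y + y)/4 = 5 - y/2)
46253/(√(43441 + (V(0³, -97) - 14045))) = 46253/(√(43441 + ((5 - ½*(-97)) - 14045))) = 46253/(√(43441 + ((5 + 97/2) - 14045))) = 46253/(√(43441 + (107/2 - 14045))) = 46253/(√(43441 - 27983/2)) = 46253/(√(58899/2)) = 46253/((√117798/2)) = 46253*(√117798/58899) = 46253*√117798/58899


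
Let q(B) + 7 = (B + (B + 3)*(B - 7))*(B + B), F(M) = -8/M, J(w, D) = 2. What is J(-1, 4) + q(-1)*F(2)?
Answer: -106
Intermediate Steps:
q(B) = -7 + 2*B*(B + (-7 + B)*(3 + B)) (q(B) = -7 + (B + (B + 3)*(B - 7))*(B + B) = -7 + (B + (3 + B)*(-7 + B))*(2*B) = -7 + (B + (-7 + B)*(3 + B))*(2*B) = -7 + 2*B*(B + (-7 + B)*(3 + B)))
J(-1, 4) + q(-1)*F(2) = 2 + (-7 - 42*(-1) - 6*(-1)² + 2*(-1)³)*(-8/2) = 2 + (-7 + 42 - 6*1 + 2*(-1))*(-8*½) = 2 + (-7 + 42 - 6 - 2)*(-4) = 2 + 27*(-4) = 2 - 108 = -106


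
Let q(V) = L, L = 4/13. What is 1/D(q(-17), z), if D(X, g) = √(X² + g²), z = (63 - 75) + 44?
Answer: 13*√10817/43268 ≈ 0.031249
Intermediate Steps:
L = 4/13 (L = 4*(1/13) = 4/13 ≈ 0.30769)
q(V) = 4/13
z = 32 (z = -12 + 44 = 32)
1/D(q(-17), z) = 1/(√((4/13)² + 32²)) = 1/(√(16/169 + 1024)) = 1/(√(173072/169)) = 1/(4*√10817/13) = 13*√10817/43268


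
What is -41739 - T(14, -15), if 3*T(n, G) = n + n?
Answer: -125245/3 ≈ -41748.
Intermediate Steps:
T(n, G) = 2*n/3 (T(n, G) = (n + n)/3 = (2*n)/3 = 2*n/3)
-41739 - T(14, -15) = -41739 - 2*14/3 = -41739 - 1*28/3 = -41739 - 28/3 = -125245/3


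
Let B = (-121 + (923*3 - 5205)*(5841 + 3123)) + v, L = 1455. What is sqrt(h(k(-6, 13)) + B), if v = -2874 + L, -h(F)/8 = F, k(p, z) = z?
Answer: 2*I*sqrt(5459487) ≈ 4673.1*I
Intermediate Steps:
h(F) = -8*F
v = -1419 (v = -2874 + 1455 = -1419)
B = -21837844 (B = (-121 + (923*3 - 5205)*(5841 + 3123)) - 1419 = (-121 + (2769 - 5205)*8964) - 1419 = (-121 - 2436*8964) - 1419 = (-121 - 21836304) - 1419 = -21836425 - 1419 = -21837844)
sqrt(h(k(-6, 13)) + B) = sqrt(-8*13 - 21837844) = sqrt(-104 - 21837844) = sqrt(-21837948) = 2*I*sqrt(5459487)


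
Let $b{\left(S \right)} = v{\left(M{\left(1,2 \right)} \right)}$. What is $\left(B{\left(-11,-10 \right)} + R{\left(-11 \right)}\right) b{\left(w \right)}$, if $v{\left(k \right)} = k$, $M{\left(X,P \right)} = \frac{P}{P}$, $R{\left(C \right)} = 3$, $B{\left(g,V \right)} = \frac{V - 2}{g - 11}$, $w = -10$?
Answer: $\frac{39}{11} \approx 3.5455$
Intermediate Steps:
$B{\left(g,V \right)} = \frac{-2 + V}{-11 + g}$
$M{\left(X,P \right)} = 1$
$b{\left(S \right)} = 1$
$\left(B{\left(-11,-10 \right)} + R{\left(-11 \right)}\right) b{\left(w \right)} = \left(\frac{-2 - 10}{-11 - 11} + 3\right) 1 = \left(\frac{1}{-22} \left(-12\right) + 3\right) 1 = \left(\left(- \frac{1}{22}\right) \left(-12\right) + 3\right) 1 = \left(\frac{6}{11} + 3\right) 1 = \frac{39}{11} \cdot 1 = \frac{39}{11}$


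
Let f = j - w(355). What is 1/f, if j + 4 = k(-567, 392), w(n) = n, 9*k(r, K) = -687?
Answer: -3/1306 ≈ -0.0022971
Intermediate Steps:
k(r, K) = -229/3 (k(r, K) = (1/9)*(-687) = -229/3)
j = -241/3 (j = -4 - 229/3 = -241/3 ≈ -80.333)
f = -1306/3 (f = -241/3 - 1*355 = -241/3 - 355 = -1306/3 ≈ -435.33)
1/f = 1/(-1306/3) = -3/1306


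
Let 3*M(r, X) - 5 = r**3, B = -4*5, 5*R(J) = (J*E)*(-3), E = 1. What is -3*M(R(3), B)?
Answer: 104/125 ≈ 0.83200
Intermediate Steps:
R(J) = -3*J/5 (R(J) = ((J*1)*(-3))/5 = (J*(-3))/5 = (-3*J)/5 = -3*J/5)
B = -20
M(r, X) = 5/3 + r**3/3
-3*M(R(3), B) = -3*(5/3 + (-3/5*3)**3/3) = -3*(5/3 + (-9/5)**3/3) = -3*(5/3 + (1/3)*(-729/125)) = -3*(5/3 - 243/125) = -3*(-104/375) = 104/125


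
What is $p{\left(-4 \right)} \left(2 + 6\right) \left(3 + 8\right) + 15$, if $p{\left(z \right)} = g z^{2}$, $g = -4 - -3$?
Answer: $-1393$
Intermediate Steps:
$g = -1$ ($g = -4 + 3 = -1$)
$p{\left(z \right)} = - z^{2}$
$p{\left(-4 \right)} \left(2 + 6\right) \left(3 + 8\right) + 15 = - \left(-4\right)^{2} \left(2 + 6\right) \left(3 + 8\right) + 15 = \left(-1\right) 16 \cdot 8 \cdot 11 + 15 = \left(-16\right) 88 + 15 = -1408 + 15 = -1393$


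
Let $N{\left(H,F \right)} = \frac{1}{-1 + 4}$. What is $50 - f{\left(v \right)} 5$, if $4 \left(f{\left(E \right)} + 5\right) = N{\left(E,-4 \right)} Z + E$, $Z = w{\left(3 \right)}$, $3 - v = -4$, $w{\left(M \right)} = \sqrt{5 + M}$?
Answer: $\frac{265}{4} - \frac{5 \sqrt{2}}{6} \approx 65.072$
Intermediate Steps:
$v = 7$ ($v = 3 - -4 = 3 + 4 = 7$)
$Z = 2 \sqrt{2}$ ($Z = \sqrt{5 + 3} = \sqrt{8} = 2 \sqrt{2} \approx 2.8284$)
$N{\left(H,F \right)} = \frac{1}{3}$
$f{\left(E \right)} = -5 + \frac{E}{4} + \frac{\sqrt{2}}{6}$ ($f{\left(E \right)} = -5 + \frac{\frac{2 \sqrt{2}}{3} + E}{4} = -5 + \frac{E + \frac{2 \sqrt{2}}{3}}{4} = -5 + \left(\frac{E}{4} + \frac{\sqrt{2}}{6}\right) = -5 + \frac{E}{4} + \frac{\sqrt{2}}{6}$)
$50 - f{\left(v \right)} 5 = 50 - \left(-5 + \frac{1}{4} \cdot 7 + \frac{\sqrt{2}}{6}\right) 5 = 50 - \left(-5 + \frac{7}{4} + \frac{\sqrt{2}}{6}\right) 5 = 50 - \left(- \frac{13}{4} + \frac{\sqrt{2}}{6}\right) 5 = 50 - \left(- \frac{65}{4} + \frac{5 \sqrt{2}}{6}\right) = 50 + \left(\frac{65}{4} - \frac{5 \sqrt{2}}{6}\right) = \frac{265}{4} - \frac{5 \sqrt{2}}{6}$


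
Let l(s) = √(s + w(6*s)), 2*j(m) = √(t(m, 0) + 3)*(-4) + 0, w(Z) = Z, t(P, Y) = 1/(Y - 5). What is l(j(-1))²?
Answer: -14*√70/5 ≈ -23.426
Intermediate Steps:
t(P, Y) = 1/(-5 + Y)
j(m) = -2*√70/5 (j(m) = (√(1/(-5 + 0) + 3)*(-4) + 0)/2 = (√(1/(-5) + 3)*(-4) + 0)/2 = (√(-⅕ + 3)*(-4) + 0)/2 = (√(14/5)*(-4) + 0)/2 = ((√70/5)*(-4) + 0)/2 = (-4*√70/5 + 0)/2 = (-4*√70/5)/2 = -2*√70/5)
l(s) = √7*√s (l(s) = √(s + 6*s) = √(7*s) = √7*√s)
l(j(-1))² = (√7*√(-2*√70/5))² = (√7*(I*2^(¾)*√5*35^(¼)/5))² = (I*70^(¾)/5)² = -14*√70/5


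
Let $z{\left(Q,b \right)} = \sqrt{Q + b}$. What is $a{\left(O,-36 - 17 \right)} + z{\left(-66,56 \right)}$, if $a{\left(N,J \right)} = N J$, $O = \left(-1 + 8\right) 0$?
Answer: $i \sqrt{10} \approx 3.1623 i$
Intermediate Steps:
$O = 0$ ($O = 7 \cdot 0 = 0$)
$a{\left(N,J \right)} = J N$
$a{\left(O,-36 - 17 \right)} + z{\left(-66,56 \right)} = \left(-36 - 17\right) 0 + \sqrt{-66 + 56} = \left(-53\right) 0 + \sqrt{-10} = 0 + i \sqrt{10} = i \sqrt{10}$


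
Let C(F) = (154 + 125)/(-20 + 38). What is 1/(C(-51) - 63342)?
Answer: -2/126653 ≈ -1.5791e-5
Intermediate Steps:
C(F) = 31/2 (C(F) = 279/18 = 279*(1/18) = 31/2)
1/(C(-51) - 63342) = 1/(31/2 - 63342) = 1/(-126653/2) = -2/126653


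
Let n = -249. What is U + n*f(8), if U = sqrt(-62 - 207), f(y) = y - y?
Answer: I*sqrt(269) ≈ 16.401*I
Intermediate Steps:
f(y) = 0
U = I*sqrt(269) (U = sqrt(-269) = I*sqrt(269) ≈ 16.401*I)
U + n*f(8) = I*sqrt(269) - 249*0 = I*sqrt(269) + 0 = I*sqrt(269)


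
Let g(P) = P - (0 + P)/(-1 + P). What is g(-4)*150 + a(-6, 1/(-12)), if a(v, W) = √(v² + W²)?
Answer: -720 + √5185/12 ≈ -714.00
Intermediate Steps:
g(P) = P - P/(-1 + P)
a(v, W) = √(W² + v²)
g(-4)*150 + a(-6, 1/(-12)) = -4*(-2 - 4)/(-1 - 4)*150 + √((1/(-12))² + (-6)²) = -4*(-6)/(-5)*150 + √((-1/12)² + 36) = -4*(-⅕)*(-6)*150 + √(1/144 + 36) = -24/5*150 + √(5185/144) = -720 + √5185/12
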